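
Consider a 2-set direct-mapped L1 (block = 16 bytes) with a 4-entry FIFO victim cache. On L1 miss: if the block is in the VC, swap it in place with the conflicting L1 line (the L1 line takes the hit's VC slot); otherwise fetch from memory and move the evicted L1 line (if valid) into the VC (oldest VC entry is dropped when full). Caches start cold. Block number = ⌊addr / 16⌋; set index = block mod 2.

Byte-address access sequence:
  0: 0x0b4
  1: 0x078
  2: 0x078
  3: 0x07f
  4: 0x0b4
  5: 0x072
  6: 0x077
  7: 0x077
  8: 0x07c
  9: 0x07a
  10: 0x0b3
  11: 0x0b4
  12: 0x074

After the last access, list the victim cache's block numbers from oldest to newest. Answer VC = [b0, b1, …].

0: 0xb4 (blk 11, set 1) → MISS  vc=[]
1: 0x78 (blk 7, set 1) → MISS  vc=[11]
2: 0x78 (blk 7, set 1) → L1-HIT  vc=[11]
3: 0x7f (blk 7, set 1) → L1-HIT  vc=[11]
4: 0xb4 (blk 11, set 1) → VC-HIT  vc=[7]
5: 0x72 (blk 7, set 1) → VC-HIT  vc=[11]
6: 0x77 (blk 7, set 1) → L1-HIT  vc=[11]
7: 0x77 (blk 7, set 1) → L1-HIT  vc=[11]
8: 0x7c (blk 7, set 1) → L1-HIT  vc=[11]
9: 0x7a (blk 7, set 1) → L1-HIT  vc=[11]
10: 0xb3 (blk 11, set 1) → VC-HIT  vc=[7]
11: 0xb4 (blk 11, set 1) → L1-HIT  vc=[7]
12: 0x74 (blk 7, set 1) → VC-HIT  vc=[11]

VC = [11]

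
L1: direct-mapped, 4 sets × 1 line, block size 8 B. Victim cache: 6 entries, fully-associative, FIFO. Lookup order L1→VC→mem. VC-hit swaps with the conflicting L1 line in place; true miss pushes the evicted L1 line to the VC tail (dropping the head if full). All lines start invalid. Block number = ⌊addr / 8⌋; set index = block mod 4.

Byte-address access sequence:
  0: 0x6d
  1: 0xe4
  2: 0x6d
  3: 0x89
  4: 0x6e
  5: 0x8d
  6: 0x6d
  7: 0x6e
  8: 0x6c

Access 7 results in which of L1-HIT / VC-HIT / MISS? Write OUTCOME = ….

0: 0x6d (blk 13, set 1) → MISS  vc=[]
1: 0xe4 (blk 28, set 0) → MISS  vc=[]
2: 0x6d (blk 13, set 1) → L1-HIT  vc=[]
3: 0x89 (blk 17, set 1) → MISS  vc=[13]
4: 0x6e (blk 13, set 1) → VC-HIT  vc=[17]
5: 0x8d (blk 17, set 1) → VC-HIT  vc=[13]
6: 0x6d (blk 13, set 1) → VC-HIT  vc=[17]
7: 0x6e (blk 13, set 1) → L1-HIT  vc=[17]
8: 0x6c (blk 13, set 1) → L1-HIT  vc=[17]

OUTCOME = L1-HIT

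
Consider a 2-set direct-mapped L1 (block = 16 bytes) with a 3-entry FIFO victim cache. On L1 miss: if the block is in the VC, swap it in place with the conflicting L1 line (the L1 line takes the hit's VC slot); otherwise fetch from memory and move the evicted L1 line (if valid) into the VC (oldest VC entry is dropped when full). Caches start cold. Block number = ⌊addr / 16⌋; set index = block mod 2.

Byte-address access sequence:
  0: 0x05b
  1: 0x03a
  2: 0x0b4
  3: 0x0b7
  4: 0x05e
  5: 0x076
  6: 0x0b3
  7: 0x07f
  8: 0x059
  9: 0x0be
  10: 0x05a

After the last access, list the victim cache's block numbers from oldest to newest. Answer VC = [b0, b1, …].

VC = [11, 3, 7]

0: 0x5b (blk 5, set 1) → MISS  vc=[]
1: 0x3a (blk 3, set 1) → MISS  vc=[5]
2: 0xb4 (blk 11, set 1) → MISS  vc=[5, 3]
3: 0xb7 (blk 11, set 1) → L1-HIT  vc=[5, 3]
4: 0x5e (blk 5, set 1) → VC-HIT  vc=[11, 3]
5: 0x76 (blk 7, set 1) → MISS  vc=[11, 3, 5]
6: 0xb3 (blk 11, set 1) → VC-HIT  vc=[7, 3, 5]
7: 0x7f (blk 7, set 1) → VC-HIT  vc=[11, 3, 5]
8: 0x59 (blk 5, set 1) → VC-HIT  vc=[11, 3, 7]
9: 0xbe (blk 11, set 1) → VC-HIT  vc=[5, 3, 7]
10: 0x5a (blk 5, set 1) → VC-HIT  vc=[11, 3, 7]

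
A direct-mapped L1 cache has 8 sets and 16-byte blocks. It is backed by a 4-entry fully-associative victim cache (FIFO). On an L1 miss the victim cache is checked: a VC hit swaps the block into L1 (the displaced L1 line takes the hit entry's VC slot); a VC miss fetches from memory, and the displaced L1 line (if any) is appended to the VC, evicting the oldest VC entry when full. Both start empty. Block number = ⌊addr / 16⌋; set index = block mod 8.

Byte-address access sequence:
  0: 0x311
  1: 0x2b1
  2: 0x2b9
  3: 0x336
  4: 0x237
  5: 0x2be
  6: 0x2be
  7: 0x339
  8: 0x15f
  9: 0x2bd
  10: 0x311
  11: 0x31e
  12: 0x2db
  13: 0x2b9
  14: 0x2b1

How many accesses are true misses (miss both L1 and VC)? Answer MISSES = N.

0: 0x311 (blk 49, set 1) → MISS  vc=[]
1: 0x2b1 (blk 43, set 3) → MISS  vc=[]
2: 0x2b9 (blk 43, set 3) → L1-HIT  vc=[]
3: 0x336 (blk 51, set 3) → MISS  vc=[43]
4: 0x237 (blk 35, set 3) → MISS  vc=[43, 51]
5: 0x2be (blk 43, set 3) → VC-HIT  vc=[35, 51]
6: 0x2be (blk 43, set 3) → L1-HIT  vc=[35, 51]
7: 0x339 (blk 51, set 3) → VC-HIT  vc=[35, 43]
8: 0x15f (blk 21, set 5) → MISS  vc=[35, 43]
9: 0x2bd (blk 43, set 3) → VC-HIT  vc=[35, 51]
10: 0x311 (blk 49, set 1) → L1-HIT  vc=[35, 51]
11: 0x31e (blk 49, set 1) → L1-HIT  vc=[35, 51]
12: 0x2db (blk 45, set 5) → MISS  vc=[35, 51, 21]
13: 0x2b9 (blk 43, set 3) → L1-HIT  vc=[35, 51, 21]
14: 0x2b1 (blk 43, set 3) → L1-HIT  vc=[35, 51, 21]

MISSES = 6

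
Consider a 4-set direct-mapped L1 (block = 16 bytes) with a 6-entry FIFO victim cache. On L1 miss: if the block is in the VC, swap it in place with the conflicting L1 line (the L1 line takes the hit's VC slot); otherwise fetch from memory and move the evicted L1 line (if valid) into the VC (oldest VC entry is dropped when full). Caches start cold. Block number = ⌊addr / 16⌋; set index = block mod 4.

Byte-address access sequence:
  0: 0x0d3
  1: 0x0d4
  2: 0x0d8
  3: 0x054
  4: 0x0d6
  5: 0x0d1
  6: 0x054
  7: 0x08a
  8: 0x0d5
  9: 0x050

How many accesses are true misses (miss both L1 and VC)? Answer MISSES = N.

MISSES = 3

#0 0xd3→b13/s1 MISS; vc=[]
#1 0xd4→b13/s1 L1-HIT; vc=[]
#2 0xd8→b13/s1 L1-HIT; vc=[]
#3 0x54→b5/s1 MISS; vc=[13]
#4 0xd6→b13/s1 VC-HIT; vc=[5]
#5 0xd1→b13/s1 L1-HIT; vc=[5]
#6 0x54→b5/s1 VC-HIT; vc=[13]
#7 0x8a→b8/s0 MISS; vc=[13]
#8 0xd5→b13/s1 VC-HIT; vc=[5]
#9 0x50→b5/s1 VC-HIT; vc=[13]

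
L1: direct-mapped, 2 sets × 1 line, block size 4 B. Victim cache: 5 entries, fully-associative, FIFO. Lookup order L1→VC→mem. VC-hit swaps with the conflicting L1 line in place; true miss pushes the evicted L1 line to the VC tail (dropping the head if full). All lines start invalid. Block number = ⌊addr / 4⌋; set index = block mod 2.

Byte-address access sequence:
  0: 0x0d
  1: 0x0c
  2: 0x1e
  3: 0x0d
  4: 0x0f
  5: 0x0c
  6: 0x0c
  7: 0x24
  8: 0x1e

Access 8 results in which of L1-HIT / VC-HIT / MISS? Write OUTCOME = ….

OUTCOME = VC-HIT

#0 0xd→b3/s1 MISS; vc=[]
#1 0xc→b3/s1 L1-HIT; vc=[]
#2 0x1e→b7/s1 MISS; vc=[3]
#3 0xd→b3/s1 VC-HIT; vc=[7]
#4 0xf→b3/s1 L1-HIT; vc=[7]
#5 0xc→b3/s1 L1-HIT; vc=[7]
#6 0xc→b3/s1 L1-HIT; vc=[7]
#7 0x24→b9/s1 MISS; vc=[7,3]
#8 0x1e→b7/s1 VC-HIT; vc=[9,3]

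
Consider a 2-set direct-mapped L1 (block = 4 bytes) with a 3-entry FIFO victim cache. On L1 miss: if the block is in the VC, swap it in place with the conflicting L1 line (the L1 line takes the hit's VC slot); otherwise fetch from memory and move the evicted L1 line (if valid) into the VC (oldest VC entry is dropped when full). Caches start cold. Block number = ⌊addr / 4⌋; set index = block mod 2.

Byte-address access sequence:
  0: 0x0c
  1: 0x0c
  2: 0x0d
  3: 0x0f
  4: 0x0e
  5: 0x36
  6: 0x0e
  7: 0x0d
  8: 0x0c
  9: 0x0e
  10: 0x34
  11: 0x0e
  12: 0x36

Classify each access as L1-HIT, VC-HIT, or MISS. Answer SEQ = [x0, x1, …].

SEQ = [MISS, L1-HIT, L1-HIT, L1-HIT, L1-HIT, MISS, VC-HIT, L1-HIT, L1-HIT, L1-HIT, VC-HIT, VC-HIT, VC-HIT]

0: 0xc (blk 3, set 1) → MISS  vc=[]
1: 0xc (blk 3, set 1) → L1-HIT  vc=[]
2: 0xd (blk 3, set 1) → L1-HIT  vc=[]
3: 0xf (blk 3, set 1) → L1-HIT  vc=[]
4: 0xe (blk 3, set 1) → L1-HIT  vc=[]
5: 0x36 (blk 13, set 1) → MISS  vc=[3]
6: 0xe (blk 3, set 1) → VC-HIT  vc=[13]
7: 0xd (blk 3, set 1) → L1-HIT  vc=[13]
8: 0xc (blk 3, set 1) → L1-HIT  vc=[13]
9: 0xe (blk 3, set 1) → L1-HIT  vc=[13]
10: 0x34 (blk 13, set 1) → VC-HIT  vc=[3]
11: 0xe (blk 3, set 1) → VC-HIT  vc=[13]
12: 0x36 (blk 13, set 1) → VC-HIT  vc=[3]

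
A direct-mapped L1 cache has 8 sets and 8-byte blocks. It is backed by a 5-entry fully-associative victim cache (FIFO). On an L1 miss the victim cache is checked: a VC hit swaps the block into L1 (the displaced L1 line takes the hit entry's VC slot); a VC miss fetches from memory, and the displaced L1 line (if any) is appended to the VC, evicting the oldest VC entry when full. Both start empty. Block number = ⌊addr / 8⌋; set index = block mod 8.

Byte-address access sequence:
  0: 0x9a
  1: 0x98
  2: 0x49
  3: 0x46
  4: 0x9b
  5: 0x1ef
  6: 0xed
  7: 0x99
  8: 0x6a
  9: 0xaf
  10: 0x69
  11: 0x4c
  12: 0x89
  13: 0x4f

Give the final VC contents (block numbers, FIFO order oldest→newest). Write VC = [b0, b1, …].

#0 0x9a→b19/s3 MISS; vc=[]
#1 0x98→b19/s3 L1-HIT; vc=[]
#2 0x49→b9/s1 MISS; vc=[]
#3 0x46→b8/s0 MISS; vc=[]
#4 0x9b→b19/s3 L1-HIT; vc=[]
#5 0x1ef→b61/s5 MISS; vc=[]
#6 0xed→b29/s5 MISS; vc=[61]
#7 0x99→b19/s3 L1-HIT; vc=[61]
#8 0x6a→b13/s5 MISS; vc=[61,29]
#9 0xaf→b21/s5 MISS; vc=[61,29,13]
#10 0x69→b13/s5 VC-HIT; vc=[61,29,21]
#11 0x4c→b9/s1 L1-HIT; vc=[61,29,21]
#12 0x89→b17/s1 MISS; vc=[61,29,21,9]
#13 0x4f→b9/s1 VC-HIT; vc=[61,29,21,17]

VC = [61, 29, 21, 17]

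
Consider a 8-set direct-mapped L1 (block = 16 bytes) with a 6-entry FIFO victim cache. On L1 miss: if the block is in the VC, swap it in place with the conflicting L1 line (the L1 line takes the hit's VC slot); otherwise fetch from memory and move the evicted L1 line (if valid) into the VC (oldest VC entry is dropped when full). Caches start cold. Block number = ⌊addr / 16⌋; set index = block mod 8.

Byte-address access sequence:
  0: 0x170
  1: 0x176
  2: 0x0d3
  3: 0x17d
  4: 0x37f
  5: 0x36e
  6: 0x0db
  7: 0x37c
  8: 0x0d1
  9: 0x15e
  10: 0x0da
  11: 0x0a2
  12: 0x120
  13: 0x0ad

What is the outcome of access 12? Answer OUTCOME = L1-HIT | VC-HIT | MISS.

OUTCOME = MISS

#0 0x170→b23/s7 MISS; vc=[]
#1 0x176→b23/s7 L1-HIT; vc=[]
#2 0xd3→b13/s5 MISS; vc=[]
#3 0x17d→b23/s7 L1-HIT; vc=[]
#4 0x37f→b55/s7 MISS; vc=[23]
#5 0x36e→b54/s6 MISS; vc=[23]
#6 0xdb→b13/s5 L1-HIT; vc=[23]
#7 0x37c→b55/s7 L1-HIT; vc=[23]
#8 0xd1→b13/s5 L1-HIT; vc=[23]
#9 0x15e→b21/s5 MISS; vc=[23,13]
#10 0xda→b13/s5 VC-HIT; vc=[23,21]
#11 0xa2→b10/s2 MISS; vc=[23,21]
#12 0x120→b18/s2 MISS; vc=[23,21,10]
#13 0xad→b10/s2 VC-HIT; vc=[23,21,18]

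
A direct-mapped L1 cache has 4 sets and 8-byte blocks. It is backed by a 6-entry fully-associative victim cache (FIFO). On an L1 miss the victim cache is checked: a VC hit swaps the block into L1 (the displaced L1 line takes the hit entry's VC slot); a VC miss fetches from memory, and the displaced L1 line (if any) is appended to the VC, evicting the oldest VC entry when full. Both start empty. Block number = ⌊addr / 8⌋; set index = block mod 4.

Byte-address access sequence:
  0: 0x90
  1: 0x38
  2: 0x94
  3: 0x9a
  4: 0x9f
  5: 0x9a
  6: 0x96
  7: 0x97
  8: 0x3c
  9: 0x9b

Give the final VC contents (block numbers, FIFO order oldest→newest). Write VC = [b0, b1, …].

VC = [7]

#0 0x90→b18/s2 MISS; vc=[]
#1 0x38→b7/s3 MISS; vc=[]
#2 0x94→b18/s2 L1-HIT; vc=[]
#3 0x9a→b19/s3 MISS; vc=[7]
#4 0x9f→b19/s3 L1-HIT; vc=[7]
#5 0x9a→b19/s3 L1-HIT; vc=[7]
#6 0x96→b18/s2 L1-HIT; vc=[7]
#7 0x97→b18/s2 L1-HIT; vc=[7]
#8 0x3c→b7/s3 VC-HIT; vc=[19]
#9 0x9b→b19/s3 VC-HIT; vc=[7]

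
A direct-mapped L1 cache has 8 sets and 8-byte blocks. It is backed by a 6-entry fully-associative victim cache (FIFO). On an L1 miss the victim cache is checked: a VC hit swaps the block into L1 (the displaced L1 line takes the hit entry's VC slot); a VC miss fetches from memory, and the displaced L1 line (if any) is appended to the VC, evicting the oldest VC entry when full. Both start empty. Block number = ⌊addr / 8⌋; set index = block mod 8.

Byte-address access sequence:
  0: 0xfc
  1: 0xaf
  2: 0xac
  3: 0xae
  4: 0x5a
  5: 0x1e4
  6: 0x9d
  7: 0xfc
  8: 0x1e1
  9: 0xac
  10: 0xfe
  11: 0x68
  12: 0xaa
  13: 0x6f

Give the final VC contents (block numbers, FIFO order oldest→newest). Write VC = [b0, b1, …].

0: 0xfc (blk 31, set 7) → MISS  vc=[]
1: 0xaf (blk 21, set 5) → MISS  vc=[]
2: 0xac (blk 21, set 5) → L1-HIT  vc=[]
3: 0xae (blk 21, set 5) → L1-HIT  vc=[]
4: 0x5a (blk 11, set 3) → MISS  vc=[]
5: 0x1e4 (blk 60, set 4) → MISS  vc=[]
6: 0x9d (blk 19, set 3) → MISS  vc=[11]
7: 0xfc (blk 31, set 7) → L1-HIT  vc=[11]
8: 0x1e1 (blk 60, set 4) → L1-HIT  vc=[11]
9: 0xac (blk 21, set 5) → L1-HIT  vc=[11]
10: 0xfe (blk 31, set 7) → L1-HIT  vc=[11]
11: 0x68 (blk 13, set 5) → MISS  vc=[11, 21]
12: 0xaa (blk 21, set 5) → VC-HIT  vc=[11, 13]
13: 0x6f (blk 13, set 5) → VC-HIT  vc=[11, 21]

VC = [11, 21]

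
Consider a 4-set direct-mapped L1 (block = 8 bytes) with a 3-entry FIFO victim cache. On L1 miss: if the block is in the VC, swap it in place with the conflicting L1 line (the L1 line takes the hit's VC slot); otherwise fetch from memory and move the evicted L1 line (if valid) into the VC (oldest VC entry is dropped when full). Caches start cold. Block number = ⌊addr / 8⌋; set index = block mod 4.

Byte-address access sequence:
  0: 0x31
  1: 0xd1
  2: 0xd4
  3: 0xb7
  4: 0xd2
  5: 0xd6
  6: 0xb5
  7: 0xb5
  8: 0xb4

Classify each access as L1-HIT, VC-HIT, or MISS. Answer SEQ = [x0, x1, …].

  [0] addr=0x31 blk=6 s=2: MISS | VC []
  [1] addr=0xd1 blk=26 s=2: MISS | VC [6]
  [2] addr=0xd4 blk=26 s=2: L1-HIT | VC [6]
  [3] addr=0xb7 blk=22 s=2: MISS | VC [6, 26]
  [4] addr=0xd2 blk=26 s=2: VC-HIT | VC [6, 22]
  [5] addr=0xd6 blk=26 s=2: L1-HIT | VC [6, 22]
  [6] addr=0xb5 blk=22 s=2: VC-HIT | VC [6, 26]
  [7] addr=0xb5 blk=22 s=2: L1-HIT | VC [6, 26]
  [8] addr=0xb4 blk=22 s=2: L1-HIT | VC [6, 26]

SEQ = [MISS, MISS, L1-HIT, MISS, VC-HIT, L1-HIT, VC-HIT, L1-HIT, L1-HIT]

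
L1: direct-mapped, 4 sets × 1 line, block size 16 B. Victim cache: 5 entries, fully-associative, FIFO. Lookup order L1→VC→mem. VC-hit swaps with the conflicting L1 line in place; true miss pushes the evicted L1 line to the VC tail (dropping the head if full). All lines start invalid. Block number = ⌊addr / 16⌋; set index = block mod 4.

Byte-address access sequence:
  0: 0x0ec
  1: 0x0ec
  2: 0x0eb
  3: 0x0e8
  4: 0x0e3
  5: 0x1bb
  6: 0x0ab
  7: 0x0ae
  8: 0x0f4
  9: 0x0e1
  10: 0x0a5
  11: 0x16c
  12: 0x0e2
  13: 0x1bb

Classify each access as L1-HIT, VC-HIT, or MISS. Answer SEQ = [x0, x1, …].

SEQ = [MISS, L1-HIT, L1-HIT, L1-HIT, L1-HIT, MISS, MISS, L1-HIT, MISS, VC-HIT, VC-HIT, MISS, VC-HIT, VC-HIT]

  [0] addr=0xec blk=14 s=2: MISS | VC []
  [1] addr=0xec blk=14 s=2: L1-HIT | VC []
  [2] addr=0xeb blk=14 s=2: L1-HIT | VC []
  [3] addr=0xe8 blk=14 s=2: L1-HIT | VC []
  [4] addr=0xe3 blk=14 s=2: L1-HIT | VC []
  [5] addr=0x1bb blk=27 s=3: MISS | VC []
  [6] addr=0xab blk=10 s=2: MISS | VC [14]
  [7] addr=0xae blk=10 s=2: L1-HIT | VC [14]
  [8] addr=0xf4 blk=15 s=3: MISS | VC [14, 27]
  [9] addr=0xe1 blk=14 s=2: VC-HIT | VC [10, 27]
  [10] addr=0xa5 blk=10 s=2: VC-HIT | VC [14, 27]
  [11] addr=0x16c blk=22 s=2: MISS | VC [14, 27, 10]
  [12] addr=0xe2 blk=14 s=2: VC-HIT | VC [22, 27, 10]
  [13] addr=0x1bb blk=27 s=3: VC-HIT | VC [22, 15, 10]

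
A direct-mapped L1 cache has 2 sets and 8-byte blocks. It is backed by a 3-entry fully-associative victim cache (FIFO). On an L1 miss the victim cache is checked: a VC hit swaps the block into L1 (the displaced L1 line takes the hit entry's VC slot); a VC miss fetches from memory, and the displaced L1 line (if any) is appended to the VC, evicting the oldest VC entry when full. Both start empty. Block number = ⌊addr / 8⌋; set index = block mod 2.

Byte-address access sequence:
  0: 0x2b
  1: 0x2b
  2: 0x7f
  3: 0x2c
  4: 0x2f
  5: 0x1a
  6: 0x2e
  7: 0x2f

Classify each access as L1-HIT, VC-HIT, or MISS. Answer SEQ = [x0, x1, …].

SEQ = [MISS, L1-HIT, MISS, VC-HIT, L1-HIT, MISS, VC-HIT, L1-HIT]

  [0] addr=0x2b blk=5 s=1: MISS | VC []
  [1] addr=0x2b blk=5 s=1: L1-HIT | VC []
  [2] addr=0x7f blk=15 s=1: MISS | VC [5]
  [3] addr=0x2c blk=5 s=1: VC-HIT | VC [15]
  [4] addr=0x2f blk=5 s=1: L1-HIT | VC [15]
  [5] addr=0x1a blk=3 s=1: MISS | VC [15, 5]
  [6] addr=0x2e blk=5 s=1: VC-HIT | VC [15, 3]
  [7] addr=0x2f blk=5 s=1: L1-HIT | VC [15, 3]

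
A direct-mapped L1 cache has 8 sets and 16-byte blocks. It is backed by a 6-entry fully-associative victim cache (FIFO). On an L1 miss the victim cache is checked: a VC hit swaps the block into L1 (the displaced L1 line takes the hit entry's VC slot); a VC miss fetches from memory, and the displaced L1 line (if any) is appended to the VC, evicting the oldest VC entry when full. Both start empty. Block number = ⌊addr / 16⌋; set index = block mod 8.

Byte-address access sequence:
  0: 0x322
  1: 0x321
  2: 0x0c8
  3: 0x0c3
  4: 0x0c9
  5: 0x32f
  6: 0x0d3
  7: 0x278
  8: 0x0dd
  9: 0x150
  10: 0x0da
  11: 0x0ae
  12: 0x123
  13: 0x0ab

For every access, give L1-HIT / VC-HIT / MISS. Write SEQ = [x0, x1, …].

SEQ = [MISS, L1-HIT, MISS, L1-HIT, L1-HIT, L1-HIT, MISS, MISS, L1-HIT, MISS, VC-HIT, MISS, MISS, VC-HIT]

#0 0x322→b50/s2 MISS; vc=[]
#1 0x321→b50/s2 L1-HIT; vc=[]
#2 0xc8→b12/s4 MISS; vc=[]
#3 0xc3→b12/s4 L1-HIT; vc=[]
#4 0xc9→b12/s4 L1-HIT; vc=[]
#5 0x32f→b50/s2 L1-HIT; vc=[]
#6 0xd3→b13/s5 MISS; vc=[]
#7 0x278→b39/s7 MISS; vc=[]
#8 0xdd→b13/s5 L1-HIT; vc=[]
#9 0x150→b21/s5 MISS; vc=[13]
#10 0xda→b13/s5 VC-HIT; vc=[21]
#11 0xae→b10/s2 MISS; vc=[21,50]
#12 0x123→b18/s2 MISS; vc=[21,50,10]
#13 0xab→b10/s2 VC-HIT; vc=[21,50,18]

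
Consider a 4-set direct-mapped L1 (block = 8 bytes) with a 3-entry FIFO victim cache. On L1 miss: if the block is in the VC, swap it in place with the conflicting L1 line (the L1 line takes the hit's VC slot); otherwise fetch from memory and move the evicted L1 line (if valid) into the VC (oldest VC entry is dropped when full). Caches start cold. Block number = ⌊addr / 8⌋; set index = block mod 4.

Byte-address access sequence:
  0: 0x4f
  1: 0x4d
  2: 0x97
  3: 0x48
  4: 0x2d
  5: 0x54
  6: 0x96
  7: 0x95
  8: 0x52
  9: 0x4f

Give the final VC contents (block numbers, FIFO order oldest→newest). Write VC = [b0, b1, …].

  [0] addr=0x4f blk=9 s=1: MISS | VC []
  [1] addr=0x4d blk=9 s=1: L1-HIT | VC []
  [2] addr=0x97 blk=18 s=2: MISS | VC []
  [3] addr=0x48 blk=9 s=1: L1-HIT | VC []
  [4] addr=0x2d blk=5 s=1: MISS | VC [9]
  [5] addr=0x54 blk=10 s=2: MISS | VC [9, 18]
  [6] addr=0x96 blk=18 s=2: VC-HIT | VC [9, 10]
  [7] addr=0x95 blk=18 s=2: L1-HIT | VC [9, 10]
  [8] addr=0x52 blk=10 s=2: VC-HIT | VC [9, 18]
  [9] addr=0x4f blk=9 s=1: VC-HIT | VC [5, 18]

VC = [5, 18]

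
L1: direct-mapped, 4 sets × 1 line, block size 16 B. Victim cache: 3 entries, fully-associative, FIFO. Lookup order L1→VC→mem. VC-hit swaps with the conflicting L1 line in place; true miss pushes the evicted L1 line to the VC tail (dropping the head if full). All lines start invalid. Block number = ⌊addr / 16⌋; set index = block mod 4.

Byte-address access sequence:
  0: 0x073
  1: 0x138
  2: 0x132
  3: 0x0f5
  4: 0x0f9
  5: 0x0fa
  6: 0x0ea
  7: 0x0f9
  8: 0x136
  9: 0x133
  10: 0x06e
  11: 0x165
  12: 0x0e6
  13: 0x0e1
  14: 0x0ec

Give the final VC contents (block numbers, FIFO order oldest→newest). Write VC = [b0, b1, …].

#0 0x73→b7/s3 MISS; vc=[]
#1 0x138→b19/s3 MISS; vc=[7]
#2 0x132→b19/s3 L1-HIT; vc=[7]
#3 0xf5→b15/s3 MISS; vc=[7,19]
#4 0xf9→b15/s3 L1-HIT; vc=[7,19]
#5 0xfa→b15/s3 L1-HIT; vc=[7,19]
#6 0xea→b14/s2 MISS; vc=[7,19]
#7 0xf9→b15/s3 L1-HIT; vc=[7,19]
#8 0x136→b19/s3 VC-HIT; vc=[7,15]
#9 0x133→b19/s3 L1-HIT; vc=[7,15]
#10 0x6e→b6/s2 MISS; vc=[7,15,14]
#11 0x165→b22/s2 MISS; vc=[15,14,6]
#12 0xe6→b14/s2 VC-HIT; vc=[15,22,6]
#13 0xe1→b14/s2 L1-HIT; vc=[15,22,6]
#14 0xec→b14/s2 L1-HIT; vc=[15,22,6]

VC = [15, 22, 6]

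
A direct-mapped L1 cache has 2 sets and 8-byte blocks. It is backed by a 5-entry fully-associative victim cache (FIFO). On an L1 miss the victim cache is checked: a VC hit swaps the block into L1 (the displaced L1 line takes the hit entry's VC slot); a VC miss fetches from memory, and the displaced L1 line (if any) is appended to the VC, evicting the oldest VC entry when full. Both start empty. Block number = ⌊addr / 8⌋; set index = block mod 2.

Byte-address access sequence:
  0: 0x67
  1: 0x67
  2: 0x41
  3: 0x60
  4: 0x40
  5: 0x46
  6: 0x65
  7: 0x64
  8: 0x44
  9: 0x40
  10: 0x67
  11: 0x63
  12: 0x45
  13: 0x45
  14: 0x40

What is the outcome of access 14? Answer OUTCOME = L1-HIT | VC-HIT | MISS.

OUTCOME = L1-HIT

0: 0x67 (blk 12, set 0) → MISS  vc=[]
1: 0x67 (blk 12, set 0) → L1-HIT  vc=[]
2: 0x41 (blk 8, set 0) → MISS  vc=[12]
3: 0x60 (blk 12, set 0) → VC-HIT  vc=[8]
4: 0x40 (blk 8, set 0) → VC-HIT  vc=[12]
5: 0x46 (blk 8, set 0) → L1-HIT  vc=[12]
6: 0x65 (blk 12, set 0) → VC-HIT  vc=[8]
7: 0x64 (blk 12, set 0) → L1-HIT  vc=[8]
8: 0x44 (blk 8, set 0) → VC-HIT  vc=[12]
9: 0x40 (blk 8, set 0) → L1-HIT  vc=[12]
10: 0x67 (blk 12, set 0) → VC-HIT  vc=[8]
11: 0x63 (blk 12, set 0) → L1-HIT  vc=[8]
12: 0x45 (blk 8, set 0) → VC-HIT  vc=[12]
13: 0x45 (blk 8, set 0) → L1-HIT  vc=[12]
14: 0x40 (blk 8, set 0) → L1-HIT  vc=[12]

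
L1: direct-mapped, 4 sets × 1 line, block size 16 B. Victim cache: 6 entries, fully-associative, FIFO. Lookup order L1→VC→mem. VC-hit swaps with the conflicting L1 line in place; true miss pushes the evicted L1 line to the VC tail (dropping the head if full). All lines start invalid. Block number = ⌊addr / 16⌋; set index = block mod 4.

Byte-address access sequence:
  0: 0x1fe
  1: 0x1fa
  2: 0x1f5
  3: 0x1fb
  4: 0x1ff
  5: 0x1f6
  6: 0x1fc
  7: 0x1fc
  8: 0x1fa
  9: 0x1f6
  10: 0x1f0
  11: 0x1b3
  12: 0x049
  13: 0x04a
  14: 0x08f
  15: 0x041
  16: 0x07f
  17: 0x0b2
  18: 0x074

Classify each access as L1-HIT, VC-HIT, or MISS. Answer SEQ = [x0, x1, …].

0: 0x1fe (blk 31, set 3) → MISS  vc=[]
1: 0x1fa (blk 31, set 3) → L1-HIT  vc=[]
2: 0x1f5 (blk 31, set 3) → L1-HIT  vc=[]
3: 0x1fb (blk 31, set 3) → L1-HIT  vc=[]
4: 0x1ff (blk 31, set 3) → L1-HIT  vc=[]
5: 0x1f6 (blk 31, set 3) → L1-HIT  vc=[]
6: 0x1fc (blk 31, set 3) → L1-HIT  vc=[]
7: 0x1fc (blk 31, set 3) → L1-HIT  vc=[]
8: 0x1fa (blk 31, set 3) → L1-HIT  vc=[]
9: 0x1f6 (blk 31, set 3) → L1-HIT  vc=[]
10: 0x1f0 (blk 31, set 3) → L1-HIT  vc=[]
11: 0x1b3 (blk 27, set 3) → MISS  vc=[31]
12: 0x49 (blk 4, set 0) → MISS  vc=[31]
13: 0x4a (blk 4, set 0) → L1-HIT  vc=[31]
14: 0x8f (blk 8, set 0) → MISS  vc=[31, 4]
15: 0x41 (blk 4, set 0) → VC-HIT  vc=[31, 8]
16: 0x7f (blk 7, set 3) → MISS  vc=[31, 8, 27]
17: 0xb2 (blk 11, set 3) → MISS  vc=[31, 8, 27, 7]
18: 0x74 (blk 7, set 3) → VC-HIT  vc=[31, 8, 27, 11]

SEQ = [MISS, L1-HIT, L1-HIT, L1-HIT, L1-HIT, L1-HIT, L1-HIT, L1-HIT, L1-HIT, L1-HIT, L1-HIT, MISS, MISS, L1-HIT, MISS, VC-HIT, MISS, MISS, VC-HIT]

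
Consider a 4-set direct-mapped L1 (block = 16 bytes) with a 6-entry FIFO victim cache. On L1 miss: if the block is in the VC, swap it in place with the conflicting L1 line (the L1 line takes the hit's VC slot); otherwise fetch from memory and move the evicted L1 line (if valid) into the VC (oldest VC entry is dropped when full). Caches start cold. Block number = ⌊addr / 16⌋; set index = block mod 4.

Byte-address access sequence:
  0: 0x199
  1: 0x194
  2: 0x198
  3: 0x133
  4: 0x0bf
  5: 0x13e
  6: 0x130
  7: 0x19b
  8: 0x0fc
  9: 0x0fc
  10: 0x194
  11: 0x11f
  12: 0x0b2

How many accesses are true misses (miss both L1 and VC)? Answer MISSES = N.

MISSES = 5

#0 0x199→b25/s1 MISS; vc=[]
#1 0x194→b25/s1 L1-HIT; vc=[]
#2 0x198→b25/s1 L1-HIT; vc=[]
#3 0x133→b19/s3 MISS; vc=[]
#4 0xbf→b11/s3 MISS; vc=[19]
#5 0x13e→b19/s3 VC-HIT; vc=[11]
#6 0x130→b19/s3 L1-HIT; vc=[11]
#7 0x19b→b25/s1 L1-HIT; vc=[11]
#8 0xfc→b15/s3 MISS; vc=[11,19]
#9 0xfc→b15/s3 L1-HIT; vc=[11,19]
#10 0x194→b25/s1 L1-HIT; vc=[11,19]
#11 0x11f→b17/s1 MISS; vc=[11,19,25]
#12 0xb2→b11/s3 VC-HIT; vc=[15,19,25]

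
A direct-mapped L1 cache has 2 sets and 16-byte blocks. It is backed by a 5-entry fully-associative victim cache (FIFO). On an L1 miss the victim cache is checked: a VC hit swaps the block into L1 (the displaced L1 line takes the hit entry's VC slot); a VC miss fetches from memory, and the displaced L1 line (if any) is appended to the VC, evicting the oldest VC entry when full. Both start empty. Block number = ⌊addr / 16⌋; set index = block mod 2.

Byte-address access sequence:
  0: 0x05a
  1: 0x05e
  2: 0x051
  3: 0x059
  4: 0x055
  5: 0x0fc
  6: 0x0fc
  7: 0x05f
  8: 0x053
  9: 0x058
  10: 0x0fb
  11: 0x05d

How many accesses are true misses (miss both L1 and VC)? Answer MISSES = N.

MISSES = 2

  [0] addr=0x5a blk=5 s=1: MISS | VC []
  [1] addr=0x5e blk=5 s=1: L1-HIT | VC []
  [2] addr=0x51 blk=5 s=1: L1-HIT | VC []
  [3] addr=0x59 blk=5 s=1: L1-HIT | VC []
  [4] addr=0x55 blk=5 s=1: L1-HIT | VC []
  [5] addr=0xfc blk=15 s=1: MISS | VC [5]
  [6] addr=0xfc blk=15 s=1: L1-HIT | VC [5]
  [7] addr=0x5f blk=5 s=1: VC-HIT | VC [15]
  [8] addr=0x53 blk=5 s=1: L1-HIT | VC [15]
  [9] addr=0x58 blk=5 s=1: L1-HIT | VC [15]
  [10] addr=0xfb blk=15 s=1: VC-HIT | VC [5]
  [11] addr=0x5d blk=5 s=1: VC-HIT | VC [15]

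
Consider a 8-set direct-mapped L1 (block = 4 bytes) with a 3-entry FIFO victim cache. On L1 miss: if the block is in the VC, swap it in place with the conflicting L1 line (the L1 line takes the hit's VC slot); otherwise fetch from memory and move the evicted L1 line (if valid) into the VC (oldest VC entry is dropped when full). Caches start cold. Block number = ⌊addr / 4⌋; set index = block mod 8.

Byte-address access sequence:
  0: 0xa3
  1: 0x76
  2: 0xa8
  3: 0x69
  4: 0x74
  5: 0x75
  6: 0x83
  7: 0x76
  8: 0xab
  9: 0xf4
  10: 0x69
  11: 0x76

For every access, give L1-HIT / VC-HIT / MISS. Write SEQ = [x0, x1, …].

SEQ = [MISS, MISS, MISS, MISS, L1-HIT, L1-HIT, MISS, L1-HIT, VC-HIT, MISS, VC-HIT, VC-HIT]

0: 0xa3 (blk 40, set 0) → MISS  vc=[]
1: 0x76 (blk 29, set 5) → MISS  vc=[]
2: 0xa8 (blk 42, set 2) → MISS  vc=[]
3: 0x69 (blk 26, set 2) → MISS  vc=[42]
4: 0x74 (blk 29, set 5) → L1-HIT  vc=[42]
5: 0x75 (blk 29, set 5) → L1-HIT  vc=[42]
6: 0x83 (blk 32, set 0) → MISS  vc=[42, 40]
7: 0x76 (blk 29, set 5) → L1-HIT  vc=[42, 40]
8: 0xab (blk 42, set 2) → VC-HIT  vc=[26, 40]
9: 0xf4 (blk 61, set 5) → MISS  vc=[26, 40, 29]
10: 0x69 (blk 26, set 2) → VC-HIT  vc=[42, 40, 29]
11: 0x76 (blk 29, set 5) → VC-HIT  vc=[42, 40, 61]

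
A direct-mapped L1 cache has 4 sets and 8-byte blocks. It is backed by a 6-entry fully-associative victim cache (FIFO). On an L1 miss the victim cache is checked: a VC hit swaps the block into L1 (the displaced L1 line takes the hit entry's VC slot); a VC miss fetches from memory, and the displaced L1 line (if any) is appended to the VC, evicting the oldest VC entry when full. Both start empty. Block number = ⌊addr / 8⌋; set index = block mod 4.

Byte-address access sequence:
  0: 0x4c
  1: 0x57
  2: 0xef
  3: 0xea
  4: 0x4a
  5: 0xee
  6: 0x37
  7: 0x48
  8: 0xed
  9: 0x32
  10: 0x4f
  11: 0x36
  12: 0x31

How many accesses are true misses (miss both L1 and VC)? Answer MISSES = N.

MISSES = 4

  [0] addr=0x4c blk=9 s=1: MISS | VC []
  [1] addr=0x57 blk=10 s=2: MISS | VC []
  [2] addr=0xef blk=29 s=1: MISS | VC [9]
  [3] addr=0xea blk=29 s=1: L1-HIT | VC [9]
  [4] addr=0x4a blk=9 s=1: VC-HIT | VC [29]
  [5] addr=0xee blk=29 s=1: VC-HIT | VC [9]
  [6] addr=0x37 blk=6 s=2: MISS | VC [9, 10]
  [7] addr=0x48 blk=9 s=1: VC-HIT | VC [29, 10]
  [8] addr=0xed blk=29 s=1: VC-HIT | VC [9, 10]
  [9] addr=0x32 blk=6 s=2: L1-HIT | VC [9, 10]
  [10] addr=0x4f blk=9 s=1: VC-HIT | VC [29, 10]
  [11] addr=0x36 blk=6 s=2: L1-HIT | VC [29, 10]
  [12] addr=0x31 blk=6 s=2: L1-HIT | VC [29, 10]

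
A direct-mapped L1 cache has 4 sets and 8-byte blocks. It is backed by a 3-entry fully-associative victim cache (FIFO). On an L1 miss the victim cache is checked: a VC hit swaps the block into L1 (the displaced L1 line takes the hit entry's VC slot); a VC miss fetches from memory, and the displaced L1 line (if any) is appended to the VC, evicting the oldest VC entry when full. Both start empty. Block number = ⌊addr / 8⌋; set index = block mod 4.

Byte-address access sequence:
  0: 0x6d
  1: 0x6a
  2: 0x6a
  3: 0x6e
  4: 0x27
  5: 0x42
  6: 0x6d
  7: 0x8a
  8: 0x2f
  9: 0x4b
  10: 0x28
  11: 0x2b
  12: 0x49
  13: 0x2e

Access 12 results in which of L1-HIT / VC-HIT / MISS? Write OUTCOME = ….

OUTCOME = VC-HIT

0: 0x6d (blk 13, set 1) → MISS  vc=[]
1: 0x6a (blk 13, set 1) → L1-HIT  vc=[]
2: 0x6a (blk 13, set 1) → L1-HIT  vc=[]
3: 0x6e (blk 13, set 1) → L1-HIT  vc=[]
4: 0x27 (blk 4, set 0) → MISS  vc=[]
5: 0x42 (blk 8, set 0) → MISS  vc=[4]
6: 0x6d (blk 13, set 1) → L1-HIT  vc=[4]
7: 0x8a (blk 17, set 1) → MISS  vc=[4, 13]
8: 0x2f (blk 5, set 1) → MISS  vc=[4, 13, 17]
9: 0x4b (blk 9, set 1) → MISS  vc=[13, 17, 5]
10: 0x28 (blk 5, set 1) → VC-HIT  vc=[13, 17, 9]
11: 0x2b (blk 5, set 1) → L1-HIT  vc=[13, 17, 9]
12: 0x49 (blk 9, set 1) → VC-HIT  vc=[13, 17, 5]
13: 0x2e (blk 5, set 1) → VC-HIT  vc=[13, 17, 9]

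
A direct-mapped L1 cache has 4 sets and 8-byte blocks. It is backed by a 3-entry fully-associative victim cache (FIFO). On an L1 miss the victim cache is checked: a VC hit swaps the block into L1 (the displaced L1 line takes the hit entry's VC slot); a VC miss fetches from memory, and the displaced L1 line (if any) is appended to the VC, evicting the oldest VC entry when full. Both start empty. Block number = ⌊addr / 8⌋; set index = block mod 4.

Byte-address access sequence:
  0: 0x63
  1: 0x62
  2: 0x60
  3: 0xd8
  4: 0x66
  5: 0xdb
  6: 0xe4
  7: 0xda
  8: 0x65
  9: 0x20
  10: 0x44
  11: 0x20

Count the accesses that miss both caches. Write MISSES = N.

  [0] addr=0x63 blk=12 s=0: MISS | VC []
  [1] addr=0x62 blk=12 s=0: L1-HIT | VC []
  [2] addr=0x60 blk=12 s=0: L1-HIT | VC []
  [3] addr=0xd8 blk=27 s=3: MISS | VC []
  [4] addr=0x66 blk=12 s=0: L1-HIT | VC []
  [5] addr=0xdb blk=27 s=3: L1-HIT | VC []
  [6] addr=0xe4 blk=28 s=0: MISS | VC [12]
  [7] addr=0xda blk=27 s=3: L1-HIT | VC [12]
  [8] addr=0x65 blk=12 s=0: VC-HIT | VC [28]
  [9] addr=0x20 blk=4 s=0: MISS | VC [28, 12]
  [10] addr=0x44 blk=8 s=0: MISS | VC [28, 12, 4]
  [11] addr=0x20 blk=4 s=0: VC-HIT | VC [28, 12, 8]

MISSES = 5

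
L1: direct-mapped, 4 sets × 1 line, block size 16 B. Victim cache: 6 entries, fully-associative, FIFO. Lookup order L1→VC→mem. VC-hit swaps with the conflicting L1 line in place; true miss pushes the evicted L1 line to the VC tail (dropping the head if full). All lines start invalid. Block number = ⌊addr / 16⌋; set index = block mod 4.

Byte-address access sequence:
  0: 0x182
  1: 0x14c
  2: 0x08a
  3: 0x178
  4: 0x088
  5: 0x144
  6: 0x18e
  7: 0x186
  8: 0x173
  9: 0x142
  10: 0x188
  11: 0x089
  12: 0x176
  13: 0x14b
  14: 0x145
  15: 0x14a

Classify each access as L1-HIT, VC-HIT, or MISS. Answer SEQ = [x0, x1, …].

#0 0x182→b24/s0 MISS; vc=[]
#1 0x14c→b20/s0 MISS; vc=[24]
#2 0x8a→b8/s0 MISS; vc=[24,20]
#3 0x178→b23/s3 MISS; vc=[24,20]
#4 0x88→b8/s0 L1-HIT; vc=[24,20]
#5 0x144→b20/s0 VC-HIT; vc=[24,8]
#6 0x18e→b24/s0 VC-HIT; vc=[20,8]
#7 0x186→b24/s0 L1-HIT; vc=[20,8]
#8 0x173→b23/s3 L1-HIT; vc=[20,8]
#9 0x142→b20/s0 VC-HIT; vc=[24,8]
#10 0x188→b24/s0 VC-HIT; vc=[20,8]
#11 0x89→b8/s0 VC-HIT; vc=[20,24]
#12 0x176→b23/s3 L1-HIT; vc=[20,24]
#13 0x14b→b20/s0 VC-HIT; vc=[8,24]
#14 0x145→b20/s0 L1-HIT; vc=[8,24]
#15 0x14a→b20/s0 L1-HIT; vc=[8,24]

SEQ = [MISS, MISS, MISS, MISS, L1-HIT, VC-HIT, VC-HIT, L1-HIT, L1-HIT, VC-HIT, VC-HIT, VC-HIT, L1-HIT, VC-HIT, L1-HIT, L1-HIT]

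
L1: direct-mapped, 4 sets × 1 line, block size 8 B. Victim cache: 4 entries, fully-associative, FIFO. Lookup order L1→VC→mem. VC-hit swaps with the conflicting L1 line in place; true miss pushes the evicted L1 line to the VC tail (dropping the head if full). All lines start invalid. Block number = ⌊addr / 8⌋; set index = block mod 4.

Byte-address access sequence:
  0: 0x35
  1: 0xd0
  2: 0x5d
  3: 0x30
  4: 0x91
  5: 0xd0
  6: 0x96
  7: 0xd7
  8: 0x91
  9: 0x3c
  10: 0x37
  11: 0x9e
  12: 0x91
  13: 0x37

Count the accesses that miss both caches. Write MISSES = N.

MISSES = 6

  [0] addr=0x35 blk=6 s=2: MISS | VC []
  [1] addr=0xd0 blk=26 s=2: MISS | VC [6]
  [2] addr=0x5d blk=11 s=3: MISS | VC [6]
  [3] addr=0x30 blk=6 s=2: VC-HIT | VC [26]
  [4] addr=0x91 blk=18 s=2: MISS | VC [26, 6]
  [5] addr=0xd0 blk=26 s=2: VC-HIT | VC [18, 6]
  [6] addr=0x96 blk=18 s=2: VC-HIT | VC [26, 6]
  [7] addr=0xd7 blk=26 s=2: VC-HIT | VC [18, 6]
  [8] addr=0x91 blk=18 s=2: VC-HIT | VC [26, 6]
  [9] addr=0x3c blk=7 s=3: MISS | VC [26, 6, 11]
  [10] addr=0x37 blk=6 s=2: VC-HIT | VC [26, 18, 11]
  [11] addr=0x9e blk=19 s=3: MISS | VC [26, 18, 11, 7]
  [12] addr=0x91 blk=18 s=2: VC-HIT | VC [26, 6, 11, 7]
  [13] addr=0x37 blk=6 s=2: VC-HIT | VC [26, 18, 11, 7]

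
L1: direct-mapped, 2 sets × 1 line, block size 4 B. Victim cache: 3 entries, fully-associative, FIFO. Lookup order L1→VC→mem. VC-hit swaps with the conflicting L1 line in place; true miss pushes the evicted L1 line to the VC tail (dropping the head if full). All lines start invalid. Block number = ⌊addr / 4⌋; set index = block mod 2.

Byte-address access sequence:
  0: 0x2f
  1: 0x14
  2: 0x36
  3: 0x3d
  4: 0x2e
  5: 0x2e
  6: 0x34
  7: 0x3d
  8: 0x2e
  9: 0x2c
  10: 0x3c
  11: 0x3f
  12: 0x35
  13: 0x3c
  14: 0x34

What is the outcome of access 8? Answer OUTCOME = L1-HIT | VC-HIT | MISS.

  [0] addr=0x2f blk=11 s=1: MISS | VC []
  [1] addr=0x14 blk=5 s=1: MISS | VC [11]
  [2] addr=0x36 blk=13 s=1: MISS | VC [11, 5]
  [3] addr=0x3d blk=15 s=1: MISS | VC [11, 5, 13]
  [4] addr=0x2e blk=11 s=1: VC-HIT | VC [15, 5, 13]
  [5] addr=0x2e blk=11 s=1: L1-HIT | VC [15, 5, 13]
  [6] addr=0x34 blk=13 s=1: VC-HIT | VC [15, 5, 11]
  [7] addr=0x3d blk=15 s=1: VC-HIT | VC [13, 5, 11]
  [8] addr=0x2e blk=11 s=1: VC-HIT | VC [13, 5, 15]
  [9] addr=0x2c blk=11 s=1: L1-HIT | VC [13, 5, 15]
  [10] addr=0x3c blk=15 s=1: VC-HIT | VC [13, 5, 11]
  [11] addr=0x3f blk=15 s=1: L1-HIT | VC [13, 5, 11]
  [12] addr=0x35 blk=13 s=1: VC-HIT | VC [15, 5, 11]
  [13] addr=0x3c blk=15 s=1: VC-HIT | VC [13, 5, 11]
  [14] addr=0x34 blk=13 s=1: VC-HIT | VC [15, 5, 11]

OUTCOME = VC-HIT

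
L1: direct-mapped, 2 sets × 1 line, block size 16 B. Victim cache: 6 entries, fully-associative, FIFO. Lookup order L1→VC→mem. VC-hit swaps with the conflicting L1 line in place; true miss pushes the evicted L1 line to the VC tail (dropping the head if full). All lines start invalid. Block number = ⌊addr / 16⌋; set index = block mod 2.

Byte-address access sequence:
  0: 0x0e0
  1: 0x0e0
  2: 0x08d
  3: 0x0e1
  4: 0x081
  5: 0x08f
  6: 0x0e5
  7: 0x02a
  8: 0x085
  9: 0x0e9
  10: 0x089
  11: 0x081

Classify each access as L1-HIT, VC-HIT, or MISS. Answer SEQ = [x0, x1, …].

0: 0xe0 (blk 14, set 0) → MISS  vc=[]
1: 0xe0 (blk 14, set 0) → L1-HIT  vc=[]
2: 0x8d (blk 8, set 0) → MISS  vc=[14]
3: 0xe1 (blk 14, set 0) → VC-HIT  vc=[8]
4: 0x81 (blk 8, set 0) → VC-HIT  vc=[14]
5: 0x8f (blk 8, set 0) → L1-HIT  vc=[14]
6: 0xe5 (blk 14, set 0) → VC-HIT  vc=[8]
7: 0x2a (blk 2, set 0) → MISS  vc=[8, 14]
8: 0x85 (blk 8, set 0) → VC-HIT  vc=[2, 14]
9: 0xe9 (blk 14, set 0) → VC-HIT  vc=[2, 8]
10: 0x89 (blk 8, set 0) → VC-HIT  vc=[2, 14]
11: 0x81 (blk 8, set 0) → L1-HIT  vc=[2, 14]

SEQ = [MISS, L1-HIT, MISS, VC-HIT, VC-HIT, L1-HIT, VC-HIT, MISS, VC-HIT, VC-HIT, VC-HIT, L1-HIT]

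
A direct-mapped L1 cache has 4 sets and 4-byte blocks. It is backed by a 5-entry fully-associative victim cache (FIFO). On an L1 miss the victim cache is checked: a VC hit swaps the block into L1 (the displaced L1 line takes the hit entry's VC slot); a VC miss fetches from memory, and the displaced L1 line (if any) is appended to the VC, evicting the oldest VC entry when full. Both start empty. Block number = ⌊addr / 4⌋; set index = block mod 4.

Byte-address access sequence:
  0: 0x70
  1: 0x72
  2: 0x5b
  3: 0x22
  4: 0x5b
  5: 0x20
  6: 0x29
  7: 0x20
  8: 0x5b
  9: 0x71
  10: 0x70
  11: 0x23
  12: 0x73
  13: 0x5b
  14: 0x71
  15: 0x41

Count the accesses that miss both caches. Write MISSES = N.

MISSES = 5

  [0] addr=0x70 blk=28 s=0: MISS | VC []
  [1] addr=0x72 blk=28 s=0: L1-HIT | VC []
  [2] addr=0x5b blk=22 s=2: MISS | VC []
  [3] addr=0x22 blk=8 s=0: MISS | VC [28]
  [4] addr=0x5b blk=22 s=2: L1-HIT | VC [28]
  [5] addr=0x20 blk=8 s=0: L1-HIT | VC [28]
  [6] addr=0x29 blk=10 s=2: MISS | VC [28, 22]
  [7] addr=0x20 blk=8 s=0: L1-HIT | VC [28, 22]
  [8] addr=0x5b blk=22 s=2: VC-HIT | VC [28, 10]
  [9] addr=0x71 blk=28 s=0: VC-HIT | VC [8, 10]
  [10] addr=0x70 blk=28 s=0: L1-HIT | VC [8, 10]
  [11] addr=0x23 blk=8 s=0: VC-HIT | VC [28, 10]
  [12] addr=0x73 blk=28 s=0: VC-HIT | VC [8, 10]
  [13] addr=0x5b blk=22 s=2: L1-HIT | VC [8, 10]
  [14] addr=0x71 blk=28 s=0: L1-HIT | VC [8, 10]
  [15] addr=0x41 blk=16 s=0: MISS | VC [8, 10, 28]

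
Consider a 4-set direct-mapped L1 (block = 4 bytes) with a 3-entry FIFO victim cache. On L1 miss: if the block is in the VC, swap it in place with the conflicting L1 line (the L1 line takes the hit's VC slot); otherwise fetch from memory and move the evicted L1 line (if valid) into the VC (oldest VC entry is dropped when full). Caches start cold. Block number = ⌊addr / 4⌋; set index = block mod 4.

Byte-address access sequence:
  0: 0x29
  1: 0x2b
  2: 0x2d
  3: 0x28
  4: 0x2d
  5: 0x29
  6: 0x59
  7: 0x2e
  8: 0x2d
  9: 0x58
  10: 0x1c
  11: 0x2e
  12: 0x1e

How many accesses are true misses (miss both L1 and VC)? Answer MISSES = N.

MISSES = 4

#0 0x29→b10/s2 MISS; vc=[]
#1 0x2b→b10/s2 L1-HIT; vc=[]
#2 0x2d→b11/s3 MISS; vc=[]
#3 0x28→b10/s2 L1-HIT; vc=[]
#4 0x2d→b11/s3 L1-HIT; vc=[]
#5 0x29→b10/s2 L1-HIT; vc=[]
#6 0x59→b22/s2 MISS; vc=[10]
#7 0x2e→b11/s3 L1-HIT; vc=[10]
#8 0x2d→b11/s3 L1-HIT; vc=[10]
#9 0x58→b22/s2 L1-HIT; vc=[10]
#10 0x1c→b7/s3 MISS; vc=[10,11]
#11 0x2e→b11/s3 VC-HIT; vc=[10,7]
#12 0x1e→b7/s3 VC-HIT; vc=[10,11]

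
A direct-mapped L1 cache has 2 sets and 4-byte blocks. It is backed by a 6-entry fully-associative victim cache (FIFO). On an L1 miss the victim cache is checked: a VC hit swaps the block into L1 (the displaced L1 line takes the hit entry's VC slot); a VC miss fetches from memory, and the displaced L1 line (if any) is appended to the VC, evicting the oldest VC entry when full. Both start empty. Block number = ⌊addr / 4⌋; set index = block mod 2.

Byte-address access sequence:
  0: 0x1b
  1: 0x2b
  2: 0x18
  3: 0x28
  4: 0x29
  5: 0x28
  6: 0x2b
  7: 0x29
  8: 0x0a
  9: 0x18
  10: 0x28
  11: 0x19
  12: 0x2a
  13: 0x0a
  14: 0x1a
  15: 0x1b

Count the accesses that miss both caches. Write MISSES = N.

MISSES = 3

  [0] addr=0x1b blk=6 s=0: MISS | VC []
  [1] addr=0x2b blk=10 s=0: MISS | VC [6]
  [2] addr=0x18 blk=6 s=0: VC-HIT | VC [10]
  [3] addr=0x28 blk=10 s=0: VC-HIT | VC [6]
  [4] addr=0x29 blk=10 s=0: L1-HIT | VC [6]
  [5] addr=0x28 blk=10 s=0: L1-HIT | VC [6]
  [6] addr=0x2b blk=10 s=0: L1-HIT | VC [6]
  [7] addr=0x29 blk=10 s=0: L1-HIT | VC [6]
  [8] addr=0xa blk=2 s=0: MISS | VC [6, 10]
  [9] addr=0x18 blk=6 s=0: VC-HIT | VC [2, 10]
  [10] addr=0x28 blk=10 s=0: VC-HIT | VC [2, 6]
  [11] addr=0x19 blk=6 s=0: VC-HIT | VC [2, 10]
  [12] addr=0x2a blk=10 s=0: VC-HIT | VC [2, 6]
  [13] addr=0xa blk=2 s=0: VC-HIT | VC [10, 6]
  [14] addr=0x1a blk=6 s=0: VC-HIT | VC [10, 2]
  [15] addr=0x1b blk=6 s=0: L1-HIT | VC [10, 2]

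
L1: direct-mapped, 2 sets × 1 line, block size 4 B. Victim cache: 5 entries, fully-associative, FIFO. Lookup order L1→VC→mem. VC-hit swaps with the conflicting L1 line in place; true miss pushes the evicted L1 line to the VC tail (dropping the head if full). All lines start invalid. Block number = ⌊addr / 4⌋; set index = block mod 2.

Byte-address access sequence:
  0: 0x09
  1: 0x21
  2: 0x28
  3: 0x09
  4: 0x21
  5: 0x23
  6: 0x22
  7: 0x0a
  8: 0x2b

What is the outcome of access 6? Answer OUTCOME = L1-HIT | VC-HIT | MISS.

#0 0x9→b2/s0 MISS; vc=[]
#1 0x21→b8/s0 MISS; vc=[2]
#2 0x28→b10/s0 MISS; vc=[2,8]
#3 0x9→b2/s0 VC-HIT; vc=[10,8]
#4 0x21→b8/s0 VC-HIT; vc=[10,2]
#5 0x23→b8/s0 L1-HIT; vc=[10,2]
#6 0x22→b8/s0 L1-HIT; vc=[10,2]
#7 0xa→b2/s0 VC-HIT; vc=[10,8]
#8 0x2b→b10/s0 VC-HIT; vc=[2,8]

OUTCOME = L1-HIT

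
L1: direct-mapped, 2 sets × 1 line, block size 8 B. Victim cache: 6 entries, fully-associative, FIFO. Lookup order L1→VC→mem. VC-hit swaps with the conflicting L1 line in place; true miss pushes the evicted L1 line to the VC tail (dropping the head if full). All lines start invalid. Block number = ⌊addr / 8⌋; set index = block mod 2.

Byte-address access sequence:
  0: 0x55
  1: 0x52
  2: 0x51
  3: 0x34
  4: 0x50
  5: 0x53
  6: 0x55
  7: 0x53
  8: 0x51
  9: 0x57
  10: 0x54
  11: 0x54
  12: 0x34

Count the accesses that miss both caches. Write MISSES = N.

MISSES = 2

#0 0x55→b10/s0 MISS; vc=[]
#1 0x52→b10/s0 L1-HIT; vc=[]
#2 0x51→b10/s0 L1-HIT; vc=[]
#3 0x34→b6/s0 MISS; vc=[10]
#4 0x50→b10/s0 VC-HIT; vc=[6]
#5 0x53→b10/s0 L1-HIT; vc=[6]
#6 0x55→b10/s0 L1-HIT; vc=[6]
#7 0x53→b10/s0 L1-HIT; vc=[6]
#8 0x51→b10/s0 L1-HIT; vc=[6]
#9 0x57→b10/s0 L1-HIT; vc=[6]
#10 0x54→b10/s0 L1-HIT; vc=[6]
#11 0x54→b10/s0 L1-HIT; vc=[6]
#12 0x34→b6/s0 VC-HIT; vc=[10]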